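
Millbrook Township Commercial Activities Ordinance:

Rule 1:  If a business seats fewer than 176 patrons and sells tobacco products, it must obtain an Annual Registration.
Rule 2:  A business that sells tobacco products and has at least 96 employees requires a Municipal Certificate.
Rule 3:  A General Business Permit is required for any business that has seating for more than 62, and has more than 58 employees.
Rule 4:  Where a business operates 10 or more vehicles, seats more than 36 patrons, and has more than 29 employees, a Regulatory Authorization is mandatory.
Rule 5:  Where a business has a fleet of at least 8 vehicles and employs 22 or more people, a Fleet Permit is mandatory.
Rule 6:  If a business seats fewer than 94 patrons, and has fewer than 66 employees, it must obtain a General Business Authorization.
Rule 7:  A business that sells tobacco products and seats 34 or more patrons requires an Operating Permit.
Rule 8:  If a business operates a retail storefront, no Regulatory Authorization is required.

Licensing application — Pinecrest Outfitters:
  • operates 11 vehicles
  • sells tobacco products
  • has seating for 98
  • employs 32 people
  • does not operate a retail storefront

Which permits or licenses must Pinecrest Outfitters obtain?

Annual Registration, Fleet Permit, Operating Permit, Regulatory Authorization

Rule 1: seating 98 < 176; sells tobacco products → Annual Registration required.
Rule 2: sells tobacco products; employees 32 < 96 → Municipal Certificate not required.
Rule 3: seating 98 > 62; employees 32 ≤ 58 → General Business Permit not required.
Rule 4: vehicles 11 ≥ 10; seating 98 > 36; employees 32 > 29 → Regulatory Authorization required.
Rule 5: vehicles 11 ≥ 8; employees 32 ≥ 22 → Fleet Permit required.
Rule 6: seating 98 ≥ 94; employees 32 < 66 → General Business Authorization not required.
Rule 7: sells tobacco products; seating 98 ≥ 34 → Operating Permit required.
Rule 8: does not operate a retail storefront → Regulatory Authorization exemption does not apply.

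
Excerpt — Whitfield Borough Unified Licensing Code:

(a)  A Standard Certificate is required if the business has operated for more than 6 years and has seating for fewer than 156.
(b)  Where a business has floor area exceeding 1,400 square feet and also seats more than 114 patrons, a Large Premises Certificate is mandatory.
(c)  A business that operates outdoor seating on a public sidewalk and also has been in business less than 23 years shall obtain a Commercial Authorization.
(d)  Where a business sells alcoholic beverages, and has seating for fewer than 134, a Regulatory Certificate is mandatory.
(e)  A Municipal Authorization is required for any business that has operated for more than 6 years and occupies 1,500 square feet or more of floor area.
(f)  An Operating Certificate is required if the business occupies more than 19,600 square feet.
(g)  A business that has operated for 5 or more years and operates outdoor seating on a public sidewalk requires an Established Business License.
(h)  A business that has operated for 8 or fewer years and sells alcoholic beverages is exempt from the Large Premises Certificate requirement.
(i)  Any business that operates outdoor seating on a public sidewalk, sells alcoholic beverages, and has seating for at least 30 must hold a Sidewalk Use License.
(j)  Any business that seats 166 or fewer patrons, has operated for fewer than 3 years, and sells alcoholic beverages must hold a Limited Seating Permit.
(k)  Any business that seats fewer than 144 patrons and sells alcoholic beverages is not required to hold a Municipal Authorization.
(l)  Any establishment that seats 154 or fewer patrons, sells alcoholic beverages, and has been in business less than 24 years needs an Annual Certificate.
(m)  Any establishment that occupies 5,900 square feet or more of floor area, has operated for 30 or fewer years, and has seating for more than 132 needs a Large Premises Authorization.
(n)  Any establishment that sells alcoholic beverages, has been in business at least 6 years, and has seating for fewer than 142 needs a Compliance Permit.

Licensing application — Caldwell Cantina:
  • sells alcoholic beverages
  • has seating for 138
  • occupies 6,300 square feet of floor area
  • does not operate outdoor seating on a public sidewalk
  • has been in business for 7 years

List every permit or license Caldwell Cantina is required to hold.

Annual Certificate, Compliance Permit, Large Premises Authorization, Standard Certificate

(a) years in business 7 > 6; seating 138 < 156 → Standard Certificate required.
(b) floor area 6,300 square feet > 1,400 square feet; seating 138 > 114 → Large Premises Certificate required.
(c) does not operate outdoor seating on a public sidewalk; years in business 7 < 23 → Commercial Authorization not required.
(d) sells alcoholic beverages; seating 138 ≥ 134 → Regulatory Certificate not required.
(e) years in business 7 > 6; floor area 6,300 square feet ≥ 1,500 square feet → Municipal Authorization required.
(f) floor area 6,300 square feet ≤ 19,600 square feet → Operating Certificate not required.
(g) years in business 7 ≥ 5; does not operate outdoor seating on a public sidewalk → Established Business License not required.
(h) years in business 7 ≤ 8; sells alcoholic beverages → exempt from Large Premises Certificate.
(i) does not operate outdoor seating on a public sidewalk; sells alcoholic beverages; seating 138 ≥ 30 → Sidewalk Use License not required.
(j) seating 138 ≤ 166; years in business 7 ≥ 3; sells alcoholic beverages → Limited Seating Permit not required.
(k) seating 138 < 144; sells alcoholic beverages → exempt from Municipal Authorization.
(l) seating 138 ≤ 154; sells alcoholic beverages; years in business 7 < 24 → Annual Certificate required.
(m) floor area 6,300 square feet ≥ 5,900 square feet; years in business 7 ≤ 30; seating 138 > 132 → Large Premises Authorization required.
(n) sells alcoholic beverages; years in business 7 ≥ 6; seating 138 < 142 → Compliance Permit required.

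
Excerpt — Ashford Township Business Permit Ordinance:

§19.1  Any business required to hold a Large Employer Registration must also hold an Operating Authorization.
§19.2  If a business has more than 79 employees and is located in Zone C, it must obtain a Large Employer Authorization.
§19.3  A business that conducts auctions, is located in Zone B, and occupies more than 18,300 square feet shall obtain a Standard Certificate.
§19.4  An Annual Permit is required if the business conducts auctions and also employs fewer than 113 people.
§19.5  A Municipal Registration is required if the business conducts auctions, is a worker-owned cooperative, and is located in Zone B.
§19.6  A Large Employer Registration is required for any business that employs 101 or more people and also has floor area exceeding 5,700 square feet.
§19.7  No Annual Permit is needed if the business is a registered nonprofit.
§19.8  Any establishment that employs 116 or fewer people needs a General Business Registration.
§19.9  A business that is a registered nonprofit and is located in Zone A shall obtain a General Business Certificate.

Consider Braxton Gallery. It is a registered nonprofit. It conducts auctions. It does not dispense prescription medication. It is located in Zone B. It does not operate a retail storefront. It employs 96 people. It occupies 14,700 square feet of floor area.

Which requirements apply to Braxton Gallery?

General Business Registration

§19.1 Large Employer Registration is not required → no effect.
§19.2 employees 96 > 79; is located in Zone B (not: is located in Zone C) → Large Employer Authorization not required.
§19.3 conducts auctions; is located in Zone B; floor area 14,700 square feet ≤ 18,300 square feet → Standard Certificate not required.
§19.4 conducts auctions; employees 96 < 113 → Annual Permit required.
§19.5 conducts auctions; is a registered nonprofit (not: is a worker-owned cooperative); is located in Zone B → Municipal Registration not required.
§19.6 employees 96 < 101; floor area 14,700 square feet > 5,700 square feet → Large Employer Registration not required.
§19.7 is a registered nonprofit → exempt from Annual Permit.
§19.8 employees 96 ≤ 116 → General Business Registration required.
§19.9 is a registered nonprofit; is located in Zone B (not: is located in Zone A) → General Business Certificate not required.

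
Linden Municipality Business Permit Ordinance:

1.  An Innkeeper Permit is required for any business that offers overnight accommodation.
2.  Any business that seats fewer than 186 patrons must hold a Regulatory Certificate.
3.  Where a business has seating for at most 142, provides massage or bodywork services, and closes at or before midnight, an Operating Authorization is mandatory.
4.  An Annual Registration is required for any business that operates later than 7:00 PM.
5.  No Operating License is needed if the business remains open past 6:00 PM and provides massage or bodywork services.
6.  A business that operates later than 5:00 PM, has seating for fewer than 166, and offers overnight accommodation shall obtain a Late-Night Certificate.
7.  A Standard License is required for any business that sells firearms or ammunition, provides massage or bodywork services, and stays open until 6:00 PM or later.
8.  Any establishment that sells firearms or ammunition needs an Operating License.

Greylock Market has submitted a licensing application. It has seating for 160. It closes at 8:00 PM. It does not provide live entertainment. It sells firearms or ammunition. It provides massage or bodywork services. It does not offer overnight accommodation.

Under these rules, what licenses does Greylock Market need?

Annual Registration, Regulatory Certificate, Standard License

1. does not offer overnight accommodation → Innkeeper Permit not required.
2. seating 160 < 186 → Regulatory Certificate required.
3. seating 160 > 142; provides massage or bodywork services; closes 8:00 PM, at/before midnight → Operating Authorization not required.
4. closes 8:00 PM, after 7:00 PM → Annual Registration required.
5. closes 8:00 PM, after 6:00 PM; provides massage or bodywork services → exempt from Operating License.
6. closes 8:00 PM, after 5:00 PM; seating 160 < 166; does not offer overnight accommodation → Late-Night Certificate not required.
7. sells firearms or ammunition; provides massage or bodywork services; closes 8:00 PM, after 6:00 PM → Standard License required.
8. sells firearms or ammunition → Operating License required.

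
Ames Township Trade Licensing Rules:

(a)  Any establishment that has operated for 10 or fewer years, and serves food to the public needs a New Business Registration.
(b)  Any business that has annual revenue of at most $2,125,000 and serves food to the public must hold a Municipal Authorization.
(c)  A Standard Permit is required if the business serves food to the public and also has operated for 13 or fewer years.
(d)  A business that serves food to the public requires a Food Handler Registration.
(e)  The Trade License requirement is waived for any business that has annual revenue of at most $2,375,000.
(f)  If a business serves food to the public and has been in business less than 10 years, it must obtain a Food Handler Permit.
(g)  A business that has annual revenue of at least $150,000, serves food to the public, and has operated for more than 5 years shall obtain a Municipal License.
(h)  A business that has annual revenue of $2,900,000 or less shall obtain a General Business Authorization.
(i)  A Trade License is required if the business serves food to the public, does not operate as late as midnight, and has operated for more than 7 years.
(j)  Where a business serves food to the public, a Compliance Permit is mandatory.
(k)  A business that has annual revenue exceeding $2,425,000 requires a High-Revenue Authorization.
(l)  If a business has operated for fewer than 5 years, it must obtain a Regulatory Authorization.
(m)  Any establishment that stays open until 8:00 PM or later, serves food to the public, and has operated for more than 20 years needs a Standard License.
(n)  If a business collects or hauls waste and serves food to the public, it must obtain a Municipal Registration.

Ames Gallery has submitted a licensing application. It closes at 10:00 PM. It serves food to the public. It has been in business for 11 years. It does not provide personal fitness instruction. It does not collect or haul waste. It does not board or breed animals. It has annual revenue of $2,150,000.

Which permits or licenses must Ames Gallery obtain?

Compliance Permit, Food Handler Registration, General Business Authorization, Municipal License, Standard Permit

(a) years in business 11 > 10; serves food to the public → New Business Registration not required.
(b) revenue $2,150,000 > $2,125,000; serves food to the public → Municipal Authorization not required.
(c) serves food to the public; years in business 11 ≤ 13 → Standard Permit required.
(d) serves food to the public → Food Handler Registration required.
(e) revenue $2,150,000 ≤ $2,375,000 → exempt from Trade License.
(f) serves food to the public; years in business 11 ≥ 10 → Food Handler Permit not required.
(g) revenue $2,150,000 ≥ $150,000; serves food to the public; years in business 11 > 5 → Municipal License required.
(h) revenue $2,150,000 ≤ $2,900,000 → General Business Authorization required.
(i) serves food to the public; closes 10:00 PM, at/before midnight; years in business 11 > 7 → Trade License required.
(j) serves food to the public → Compliance Permit required.
(k) revenue $2,150,000 ≤ $2,425,000 → High-Revenue Authorization not required.
(l) years in business 11 ≥ 5 → Regulatory Authorization not required.
(m) closes 10:00 PM, after 8:00 PM; serves food to the public; years in business 11 ≤ 20 → Standard License not required.
(n) does not collect or haul waste; serves food to the public → Municipal Registration not required.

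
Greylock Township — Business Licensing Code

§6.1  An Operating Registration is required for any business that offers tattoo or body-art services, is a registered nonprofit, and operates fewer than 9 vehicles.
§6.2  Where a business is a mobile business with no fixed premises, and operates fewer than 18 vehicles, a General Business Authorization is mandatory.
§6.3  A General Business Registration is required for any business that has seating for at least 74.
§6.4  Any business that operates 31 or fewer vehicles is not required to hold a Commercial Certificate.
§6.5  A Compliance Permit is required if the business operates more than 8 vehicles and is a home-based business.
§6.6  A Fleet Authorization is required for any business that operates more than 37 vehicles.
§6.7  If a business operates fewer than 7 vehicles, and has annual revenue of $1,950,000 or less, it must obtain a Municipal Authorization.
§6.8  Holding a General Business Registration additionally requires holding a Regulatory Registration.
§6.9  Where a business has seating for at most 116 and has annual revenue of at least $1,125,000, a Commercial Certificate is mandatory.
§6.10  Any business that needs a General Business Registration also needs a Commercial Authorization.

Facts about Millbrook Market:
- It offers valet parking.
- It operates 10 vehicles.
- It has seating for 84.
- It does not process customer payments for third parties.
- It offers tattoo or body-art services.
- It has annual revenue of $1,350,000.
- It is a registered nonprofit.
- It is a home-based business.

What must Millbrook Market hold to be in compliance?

§6.1 offers tattoo or body-art services; is a registered nonprofit; vehicles 10 ≥ 9 → Operating Registration not required.
§6.2 is a home-based business (not: is a mobile business with no fixed premises); vehicles 10 < 18 → General Business Authorization not required.
§6.3 seating 84 ≥ 74 → General Business Registration required.
§6.4 vehicles 10 ≤ 31 → exempt from Commercial Certificate.
§6.5 vehicles 10 > 8; is a home-based business → Compliance Permit required.
§6.6 vehicles 10 ≤ 37 → Fleet Authorization not required.
§6.7 vehicles 10 ≥ 7; revenue $1,350,000 ≤ $1,950,000 → Municipal Authorization not required.
§6.8 General Business Registration is required → Regulatory Registration also required.
§6.9 seating 84 ≤ 116; revenue $1,350,000 ≥ $1,125,000 → Commercial Certificate required.
§6.10 General Business Registration is required → Commercial Authorization also required.

Commercial Authorization, Compliance Permit, General Business Registration, Regulatory Registration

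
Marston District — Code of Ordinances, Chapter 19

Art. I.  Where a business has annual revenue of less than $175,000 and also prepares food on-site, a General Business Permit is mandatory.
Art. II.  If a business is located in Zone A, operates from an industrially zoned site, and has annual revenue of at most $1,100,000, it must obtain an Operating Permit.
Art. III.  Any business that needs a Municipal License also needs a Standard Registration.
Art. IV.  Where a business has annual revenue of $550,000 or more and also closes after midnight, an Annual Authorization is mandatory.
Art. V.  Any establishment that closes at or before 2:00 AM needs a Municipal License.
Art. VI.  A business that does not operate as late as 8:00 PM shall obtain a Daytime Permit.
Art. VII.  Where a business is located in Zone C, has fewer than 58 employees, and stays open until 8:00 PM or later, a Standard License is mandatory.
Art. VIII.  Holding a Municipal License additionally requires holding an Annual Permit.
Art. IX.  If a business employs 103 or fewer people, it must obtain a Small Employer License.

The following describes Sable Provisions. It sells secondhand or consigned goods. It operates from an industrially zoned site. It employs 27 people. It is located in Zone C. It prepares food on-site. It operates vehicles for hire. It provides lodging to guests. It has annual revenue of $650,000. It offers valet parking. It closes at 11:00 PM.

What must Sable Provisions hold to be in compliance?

Art. I. revenue $650,000 ≥ $175,000; prepares food on-site → General Business Permit not required.
Art. II. is located in Zone C (not: is located in Zone A); operates from an industrially zoned site; revenue $650,000 ≤ $1,100,000 → Operating Permit not required.
Art. III. Municipal License is required → Standard Registration also required.
Art. IV. revenue $650,000 ≥ $550,000; closes 11:00 PM, at/before midnight → Annual Authorization not required.
Art. V. closes 11:00 PM, at/before 2:00 AM → Municipal License required.
Art. VI. closes 11:00 PM, after 8:00 PM → Daytime Permit not required.
Art. VII. is located in Zone C; employees 27 < 58; closes 11:00 PM, after 8:00 PM → Standard License required.
Art. VIII. Municipal License is required → Annual Permit also required.
Art. IX. employees 27 ≤ 103 → Small Employer License required.

Annual Permit, Municipal License, Small Employer License, Standard License, Standard Registration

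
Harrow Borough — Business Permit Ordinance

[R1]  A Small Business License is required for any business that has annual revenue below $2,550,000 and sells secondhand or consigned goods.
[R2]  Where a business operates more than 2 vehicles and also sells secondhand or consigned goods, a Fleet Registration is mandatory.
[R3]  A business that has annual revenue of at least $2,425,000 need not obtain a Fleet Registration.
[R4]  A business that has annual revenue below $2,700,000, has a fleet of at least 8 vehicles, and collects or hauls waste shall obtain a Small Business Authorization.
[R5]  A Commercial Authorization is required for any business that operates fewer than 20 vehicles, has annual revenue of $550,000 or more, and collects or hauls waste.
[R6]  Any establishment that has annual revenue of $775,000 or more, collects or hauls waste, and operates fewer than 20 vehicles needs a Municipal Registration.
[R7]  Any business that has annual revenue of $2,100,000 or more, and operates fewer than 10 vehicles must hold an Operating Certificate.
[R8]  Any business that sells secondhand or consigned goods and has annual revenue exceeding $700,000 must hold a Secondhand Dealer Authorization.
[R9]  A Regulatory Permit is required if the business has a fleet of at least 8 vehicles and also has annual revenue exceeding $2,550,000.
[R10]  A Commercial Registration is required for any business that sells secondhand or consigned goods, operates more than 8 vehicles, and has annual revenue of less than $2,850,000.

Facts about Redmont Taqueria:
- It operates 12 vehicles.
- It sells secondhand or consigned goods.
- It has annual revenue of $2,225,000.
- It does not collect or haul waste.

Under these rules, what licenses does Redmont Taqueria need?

Commercial Registration, Fleet Registration, Secondhand Dealer Authorization, Small Business License

[R1] revenue $2,225,000 < $2,550,000; sells secondhand or consigned goods → Small Business License required.
[R2] vehicles 12 > 2; sells secondhand or consigned goods → Fleet Registration required.
[R3] revenue $2,225,000 < $2,425,000 → Fleet Registration exemption does not apply.
[R4] revenue $2,225,000 < $2,700,000; vehicles 12 ≥ 8; does not collect or haul waste → Small Business Authorization not required.
[R5] vehicles 12 < 20; revenue $2,225,000 ≥ $550,000; does not collect or haul waste → Commercial Authorization not required.
[R6] revenue $2,225,000 ≥ $775,000; does not collect or haul waste; vehicles 12 < 20 → Municipal Registration not required.
[R7] revenue $2,225,000 ≥ $2,100,000; vehicles 12 ≥ 10 → Operating Certificate not required.
[R8] sells secondhand or consigned goods; revenue $2,225,000 > $700,000 → Secondhand Dealer Authorization required.
[R9] vehicles 12 ≥ 8; revenue $2,225,000 ≤ $2,550,000 → Regulatory Permit not required.
[R10] sells secondhand or consigned goods; vehicles 12 > 8; revenue $2,225,000 < $2,850,000 → Commercial Registration required.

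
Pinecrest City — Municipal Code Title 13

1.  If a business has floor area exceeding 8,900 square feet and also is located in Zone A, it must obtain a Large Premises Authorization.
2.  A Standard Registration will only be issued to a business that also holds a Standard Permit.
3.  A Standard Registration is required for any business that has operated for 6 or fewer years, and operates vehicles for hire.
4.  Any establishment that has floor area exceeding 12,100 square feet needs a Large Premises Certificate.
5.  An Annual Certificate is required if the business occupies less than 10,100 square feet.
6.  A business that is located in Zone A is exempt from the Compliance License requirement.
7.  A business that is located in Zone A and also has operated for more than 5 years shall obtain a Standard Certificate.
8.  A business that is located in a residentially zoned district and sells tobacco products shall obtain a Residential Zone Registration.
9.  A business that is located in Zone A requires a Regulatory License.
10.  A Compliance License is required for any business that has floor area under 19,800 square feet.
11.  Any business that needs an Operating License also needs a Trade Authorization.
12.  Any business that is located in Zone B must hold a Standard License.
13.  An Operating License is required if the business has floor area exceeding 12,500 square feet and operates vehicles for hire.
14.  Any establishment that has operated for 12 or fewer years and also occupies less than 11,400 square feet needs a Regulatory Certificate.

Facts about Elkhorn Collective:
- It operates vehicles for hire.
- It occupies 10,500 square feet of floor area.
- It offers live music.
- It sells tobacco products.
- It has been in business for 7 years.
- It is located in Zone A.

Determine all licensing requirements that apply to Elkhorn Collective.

1. floor area 10,500 square feet > 8,900 square feet; is located in Zone A → Large Premises Authorization required.
2. Standard Registration is not required → no effect.
3. years in business 7 > 6; operates vehicles for hire → Standard Registration not required.
4. floor area 10,500 square feet ≤ 12,100 square feet → Large Premises Certificate not required.
5. floor area 10,500 square feet ≥ 10,100 square feet → Annual Certificate not required.
6. is located in Zone A → exempt from Compliance License.
7. is located in Zone A; years in business 7 > 5 → Standard Certificate required.
8. is located in Zone A (not: is located in a residentially zoned district); sells tobacco products → Residential Zone Registration not required.
9. is located in Zone A → Regulatory License required.
10. floor area 10,500 square feet < 19,800 square feet → Compliance License required.
11. Operating License is not required → no effect.
12. is located in Zone A (not: is located in Zone B) → Standard License not required.
13. floor area 10,500 square feet ≤ 12,500 square feet; operates vehicles for hire → Operating License not required.
14. years in business 7 ≤ 12; floor area 10,500 square feet < 11,400 square feet → Regulatory Certificate required.

Large Premises Authorization, Regulatory Certificate, Regulatory License, Standard Certificate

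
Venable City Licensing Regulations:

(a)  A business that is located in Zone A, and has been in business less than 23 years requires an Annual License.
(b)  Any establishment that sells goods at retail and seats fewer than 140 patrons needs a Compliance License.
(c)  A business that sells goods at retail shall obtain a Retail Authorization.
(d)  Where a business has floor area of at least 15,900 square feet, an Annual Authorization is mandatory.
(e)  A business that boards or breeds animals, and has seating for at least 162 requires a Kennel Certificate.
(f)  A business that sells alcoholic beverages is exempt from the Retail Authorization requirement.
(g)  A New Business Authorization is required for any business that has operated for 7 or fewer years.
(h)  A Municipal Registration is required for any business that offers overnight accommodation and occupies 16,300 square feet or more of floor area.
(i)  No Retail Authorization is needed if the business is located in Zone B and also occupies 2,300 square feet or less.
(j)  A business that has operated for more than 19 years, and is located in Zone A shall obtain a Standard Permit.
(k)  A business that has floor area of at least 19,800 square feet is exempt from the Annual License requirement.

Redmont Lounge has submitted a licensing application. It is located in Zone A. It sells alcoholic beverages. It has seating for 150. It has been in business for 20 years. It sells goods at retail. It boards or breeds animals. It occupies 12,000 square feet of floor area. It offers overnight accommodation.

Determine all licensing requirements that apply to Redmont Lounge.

Annual License, Standard Permit

(a) is located in Zone A; years in business 20 < 23 → Annual License required.
(b) sells goods at retail; seating 150 ≥ 140 → Compliance License not required.
(c) sells goods at retail → Retail Authorization required.
(d) floor area 12,000 square feet < 15,900 square feet → Annual Authorization not required.
(e) boards or breeds animals; seating 150 < 162 → Kennel Certificate not required.
(f) sells alcoholic beverages → exempt from Retail Authorization.
(g) years in business 20 > 7 → New Business Authorization not required.
(h) offers overnight accommodation; floor area 12,000 square feet < 16,300 square feet → Municipal Registration not required.
(i) is located in Zone A (not: is located in Zone B); floor area 12,000 square feet > 2,300 square feet → Retail Authorization exemption does not apply.
(j) years in business 20 > 19; is located in Zone A → Standard Permit required.
(k) floor area 12,000 square feet < 19,800 square feet → Annual License exemption does not apply.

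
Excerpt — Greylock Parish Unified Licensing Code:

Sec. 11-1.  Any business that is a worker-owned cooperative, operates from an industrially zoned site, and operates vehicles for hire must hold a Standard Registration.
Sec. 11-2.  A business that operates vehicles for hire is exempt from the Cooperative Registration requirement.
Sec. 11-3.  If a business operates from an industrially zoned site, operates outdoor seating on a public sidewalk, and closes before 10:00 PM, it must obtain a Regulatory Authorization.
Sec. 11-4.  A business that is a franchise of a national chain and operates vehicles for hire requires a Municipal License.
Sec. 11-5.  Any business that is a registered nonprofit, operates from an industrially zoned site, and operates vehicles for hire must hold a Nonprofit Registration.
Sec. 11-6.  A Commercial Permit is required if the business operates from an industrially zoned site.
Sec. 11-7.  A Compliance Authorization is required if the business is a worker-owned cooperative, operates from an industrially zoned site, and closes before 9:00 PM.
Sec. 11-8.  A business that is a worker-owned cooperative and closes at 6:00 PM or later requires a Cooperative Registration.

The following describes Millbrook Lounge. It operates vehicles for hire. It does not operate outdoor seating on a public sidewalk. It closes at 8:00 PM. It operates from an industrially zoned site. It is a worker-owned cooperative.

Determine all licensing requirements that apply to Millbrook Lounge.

Sec. 11-1. is a worker-owned cooperative; operates from an industrially zoned site; operates vehicles for hire → Standard Registration required.
Sec. 11-2. operates vehicles for hire → exempt from Cooperative Registration.
Sec. 11-3. operates from an industrially zoned site; does not operate outdoor seating on a public sidewalk; closes 8:00 PM, at/before 10:00 PM → Regulatory Authorization not required.
Sec. 11-4. is a worker-owned cooperative (not: is a franchise of a national chain); operates vehicles for hire → Municipal License not required.
Sec. 11-5. is a worker-owned cooperative (not: is a registered nonprofit); operates from an industrially zoned site; operates vehicles for hire → Nonprofit Registration not required.
Sec. 11-6. operates from an industrially zoned site → Commercial Permit required.
Sec. 11-7. is a worker-owned cooperative; operates from an industrially zoned site; closes 8:00 PM, at/before 9:00 PM → Compliance Authorization required.
Sec. 11-8. is a worker-owned cooperative; closes 8:00 PM, after 6:00 PM → Cooperative Registration required.

Commercial Permit, Compliance Authorization, Standard Registration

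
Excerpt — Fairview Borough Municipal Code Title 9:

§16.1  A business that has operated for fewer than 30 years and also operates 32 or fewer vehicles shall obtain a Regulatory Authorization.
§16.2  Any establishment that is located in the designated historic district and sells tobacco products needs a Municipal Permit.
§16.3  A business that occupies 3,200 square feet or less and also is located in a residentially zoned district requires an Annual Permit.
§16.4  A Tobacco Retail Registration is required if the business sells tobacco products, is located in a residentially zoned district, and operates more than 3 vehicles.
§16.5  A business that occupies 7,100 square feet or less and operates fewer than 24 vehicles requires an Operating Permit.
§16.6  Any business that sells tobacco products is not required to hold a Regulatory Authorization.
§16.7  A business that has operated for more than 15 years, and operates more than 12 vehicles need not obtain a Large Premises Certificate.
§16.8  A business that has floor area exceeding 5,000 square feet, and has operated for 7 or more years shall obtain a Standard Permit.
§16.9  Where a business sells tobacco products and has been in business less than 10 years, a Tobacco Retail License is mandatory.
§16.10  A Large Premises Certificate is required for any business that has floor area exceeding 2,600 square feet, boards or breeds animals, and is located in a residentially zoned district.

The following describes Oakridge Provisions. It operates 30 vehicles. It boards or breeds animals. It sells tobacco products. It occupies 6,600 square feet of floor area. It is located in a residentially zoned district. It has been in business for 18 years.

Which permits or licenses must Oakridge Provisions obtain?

§16.1 years in business 18 < 30; vehicles 30 ≤ 32 → Regulatory Authorization required.
§16.2 is located in a residentially zoned district (not: is located in the designated historic district); sells tobacco products → Municipal Permit not required.
§16.3 floor area 6,600 square feet > 3,200 square feet; is located in a residentially zoned district → Annual Permit not required.
§16.4 sells tobacco products; is located in a residentially zoned district; vehicles 30 > 3 → Tobacco Retail Registration required.
§16.5 floor area 6,600 square feet ≤ 7,100 square feet; vehicles 30 ≥ 24 → Operating Permit not required.
§16.6 sells tobacco products → exempt from Regulatory Authorization.
§16.7 years in business 18 > 15; vehicles 30 > 12 → exempt from Large Premises Certificate.
§16.8 floor area 6,600 square feet > 5,000 square feet; years in business 18 ≥ 7 → Standard Permit required.
§16.9 sells tobacco products; years in business 18 ≥ 10 → Tobacco Retail License not required.
§16.10 floor area 6,600 square feet > 2,600 square feet; boards or breeds animals; is located in a residentially zoned district → Large Premises Certificate required.

Standard Permit, Tobacco Retail Registration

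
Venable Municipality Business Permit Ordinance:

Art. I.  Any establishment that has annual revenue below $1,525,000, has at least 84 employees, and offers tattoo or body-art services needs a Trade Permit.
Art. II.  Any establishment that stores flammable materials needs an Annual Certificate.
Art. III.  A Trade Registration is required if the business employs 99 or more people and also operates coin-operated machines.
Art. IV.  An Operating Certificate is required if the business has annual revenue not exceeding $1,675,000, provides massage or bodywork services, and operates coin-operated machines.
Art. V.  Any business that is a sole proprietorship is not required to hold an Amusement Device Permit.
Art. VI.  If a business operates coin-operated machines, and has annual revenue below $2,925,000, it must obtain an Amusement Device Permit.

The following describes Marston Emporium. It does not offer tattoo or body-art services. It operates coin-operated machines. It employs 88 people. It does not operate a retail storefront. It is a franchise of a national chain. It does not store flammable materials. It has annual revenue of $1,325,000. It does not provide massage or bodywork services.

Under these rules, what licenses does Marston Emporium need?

Amusement Device Permit

Art. I. revenue $1,325,000 < $1,525,000; employees 88 ≥ 84; does not offer tattoo or body-art services → Trade Permit not required.
Art. II. does not store flammable materials → Annual Certificate not required.
Art. III. employees 88 < 99; operates coin-operated machines → Trade Registration not required.
Art. IV. revenue $1,325,000 ≤ $1,675,000; does not provide massage or bodywork services; operates coin-operated machines → Operating Certificate not required.
Art. V. is a franchise of a national chain (not: is a sole proprietorship) → Amusement Device Permit exemption does not apply.
Art. VI. operates coin-operated machines; revenue $1,325,000 < $2,925,000 → Amusement Device Permit required.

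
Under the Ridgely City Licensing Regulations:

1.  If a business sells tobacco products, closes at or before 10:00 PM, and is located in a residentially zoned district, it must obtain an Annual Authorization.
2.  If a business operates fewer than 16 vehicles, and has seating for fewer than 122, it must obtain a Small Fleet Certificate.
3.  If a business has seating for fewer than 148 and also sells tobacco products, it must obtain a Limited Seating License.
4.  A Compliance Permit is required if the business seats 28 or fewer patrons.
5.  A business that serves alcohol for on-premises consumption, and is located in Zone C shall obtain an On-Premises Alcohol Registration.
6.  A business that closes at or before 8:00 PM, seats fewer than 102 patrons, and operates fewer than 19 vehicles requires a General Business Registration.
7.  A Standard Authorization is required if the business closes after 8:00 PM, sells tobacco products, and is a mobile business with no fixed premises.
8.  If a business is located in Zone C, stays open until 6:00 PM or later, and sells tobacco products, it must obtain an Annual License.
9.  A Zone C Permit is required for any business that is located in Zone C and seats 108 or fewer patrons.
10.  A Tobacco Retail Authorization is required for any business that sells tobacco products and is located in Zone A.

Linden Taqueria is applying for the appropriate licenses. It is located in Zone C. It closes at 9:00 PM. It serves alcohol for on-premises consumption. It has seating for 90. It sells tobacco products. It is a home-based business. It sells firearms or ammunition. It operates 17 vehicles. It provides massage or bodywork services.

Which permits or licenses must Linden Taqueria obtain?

1. sells tobacco products; closes 9:00 PM, at/before 10:00 PM; is located in Zone C (not: is located in a residentially zoned district) → Annual Authorization not required.
2. vehicles 17 ≥ 16; seating 90 < 122 → Small Fleet Certificate not required.
3. seating 90 < 148; sells tobacco products → Limited Seating License required.
4. seating 90 > 28 → Compliance Permit not required.
5. serves alcohol for on-premises consumption; is located in Zone C → On-Premises Alcohol Registration required.
6. closes 9:00 PM, after 8:00 PM; seating 90 < 102; vehicles 17 < 19 → General Business Registration not required.
7. closes 9:00 PM, after 8:00 PM; sells tobacco products; is a home-based business (not: is a mobile business with no fixed premises) → Standard Authorization not required.
8. is located in Zone C; closes 9:00 PM, after 6:00 PM; sells tobacco products → Annual License required.
9. is located in Zone C; seating 90 ≤ 108 → Zone C Permit required.
10. sells tobacco products; is located in Zone C (not: is located in Zone A) → Tobacco Retail Authorization not required.

Annual License, Limited Seating License, On-Premises Alcohol Registration, Zone C Permit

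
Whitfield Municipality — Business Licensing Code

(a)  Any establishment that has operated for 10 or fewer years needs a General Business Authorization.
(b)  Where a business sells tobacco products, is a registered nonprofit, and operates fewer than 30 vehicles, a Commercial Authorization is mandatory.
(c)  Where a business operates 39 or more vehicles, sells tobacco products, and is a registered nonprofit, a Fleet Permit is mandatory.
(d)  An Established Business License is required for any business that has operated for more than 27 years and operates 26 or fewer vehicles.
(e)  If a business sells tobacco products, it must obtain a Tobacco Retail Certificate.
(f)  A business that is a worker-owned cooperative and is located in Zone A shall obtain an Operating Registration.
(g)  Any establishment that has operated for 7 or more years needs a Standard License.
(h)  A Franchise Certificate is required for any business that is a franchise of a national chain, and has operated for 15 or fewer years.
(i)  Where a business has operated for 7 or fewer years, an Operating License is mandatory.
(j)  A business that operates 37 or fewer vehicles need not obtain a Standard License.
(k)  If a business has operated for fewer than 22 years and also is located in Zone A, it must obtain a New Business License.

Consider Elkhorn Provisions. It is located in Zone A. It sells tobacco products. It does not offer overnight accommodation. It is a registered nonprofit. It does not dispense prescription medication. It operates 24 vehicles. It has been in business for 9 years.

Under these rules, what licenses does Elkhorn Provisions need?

Commercial Authorization, General Business Authorization, New Business License, Tobacco Retail Certificate

(a) years in business 9 ≤ 10 → General Business Authorization required.
(b) sells tobacco products; is a registered nonprofit; vehicles 24 < 30 → Commercial Authorization required.
(c) vehicles 24 < 39; sells tobacco products; is a registered nonprofit → Fleet Permit not required.
(d) years in business 9 ≤ 27; vehicles 24 ≤ 26 → Established Business License not required.
(e) sells tobacco products → Tobacco Retail Certificate required.
(f) is a registered nonprofit (not: is a worker-owned cooperative); is located in Zone A → Operating Registration not required.
(g) years in business 9 ≥ 7 → Standard License required.
(h) is a registered nonprofit (not: is a franchise of a national chain); years in business 9 ≤ 15 → Franchise Certificate not required.
(i) years in business 9 > 7 → Operating License not required.
(j) vehicles 24 ≤ 37 → exempt from Standard License.
(k) years in business 9 < 22; is located in Zone A → New Business License required.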